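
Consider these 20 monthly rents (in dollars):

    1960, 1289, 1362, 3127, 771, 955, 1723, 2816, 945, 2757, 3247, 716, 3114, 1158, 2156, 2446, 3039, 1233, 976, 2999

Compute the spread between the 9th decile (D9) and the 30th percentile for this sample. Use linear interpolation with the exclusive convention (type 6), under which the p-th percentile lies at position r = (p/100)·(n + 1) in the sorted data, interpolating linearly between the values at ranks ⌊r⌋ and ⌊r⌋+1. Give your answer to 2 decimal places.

Sorted: 716, 771, 945, 955, 976, 1158, 1233, 1289, 1362, 1723, 1960, 2156, 2446, 2757, 2816, 2999, 3039, 3114, 3127, 3247.
n = 20.
P30: r = 6.3; ranks 6–7 are 1158, 1233; interpolating gives 1180.5.
P90: r = 18.9; ranks 18–19 are 3114, 3127; interpolating gives 3125.7.
Difference: 3125.7 − 1180.5 = 1945.2.

1945.20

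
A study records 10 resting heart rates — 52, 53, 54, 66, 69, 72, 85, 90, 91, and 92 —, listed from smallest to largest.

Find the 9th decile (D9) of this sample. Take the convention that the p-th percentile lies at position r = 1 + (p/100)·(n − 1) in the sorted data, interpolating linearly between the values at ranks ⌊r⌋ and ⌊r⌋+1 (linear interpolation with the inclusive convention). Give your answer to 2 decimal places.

91.10

n = 10.
r = 1 + (90/100)·(10 − 1) = 1 + 8.1 = 9.1.
Rank 9 is 91 and rank 10 is 92.
Interpolate: 91 + 0.1·(92 − 91) = 91 + 0.1·1 = 91.1.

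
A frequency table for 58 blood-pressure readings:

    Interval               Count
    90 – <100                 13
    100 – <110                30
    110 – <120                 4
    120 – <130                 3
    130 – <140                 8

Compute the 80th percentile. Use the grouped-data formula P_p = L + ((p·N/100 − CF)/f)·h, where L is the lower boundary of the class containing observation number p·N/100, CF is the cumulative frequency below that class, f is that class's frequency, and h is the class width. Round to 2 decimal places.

118.50

N = 58; target position k = 80/100 · 58 = 46.4.
Cumulative frequencies: 13, 43, 47, 50, 58.
Observation 46.4 falls in the class 110 – <120.
L = 110, CF = 43, f = 4, h = 10.
P80 = 110 + ((46.4 − 43)/4)·10 = 110 + 8.5 = 118.5.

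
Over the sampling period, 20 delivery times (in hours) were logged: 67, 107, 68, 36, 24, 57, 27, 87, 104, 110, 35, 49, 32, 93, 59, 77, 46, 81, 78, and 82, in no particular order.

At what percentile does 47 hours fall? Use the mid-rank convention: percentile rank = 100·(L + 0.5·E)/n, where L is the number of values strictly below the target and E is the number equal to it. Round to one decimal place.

30.0

Sorted: 24, 27, 32, 35, 36, 46, 49, 57, 59, 67, 68, 77, 78, 81, 82, 87, 93, 104, 107, 110.
Count below 47: L = 6; count equal: E = 0; n = 20.
Percentile rank = 100·(6 + 0.5·0)/20 = 100·6/20 = 30.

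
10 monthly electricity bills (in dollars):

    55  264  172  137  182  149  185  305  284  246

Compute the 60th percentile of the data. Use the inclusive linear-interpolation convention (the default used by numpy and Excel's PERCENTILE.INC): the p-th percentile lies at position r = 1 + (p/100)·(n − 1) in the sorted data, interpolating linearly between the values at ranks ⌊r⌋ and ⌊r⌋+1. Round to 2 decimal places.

209.40

Sorted: 55, 137, 149, 172, 182, 185, 246, 264, 284, 305.
n = 10.
r = 1 + (60/100)·(10 − 1) = 1 + 5.4 = 6.4.
Rank 6 is 185 and rank 7 is 246.
Interpolate: 185 + 0.4·(246 − 185) = 185 + 0.4·61 = 209.4.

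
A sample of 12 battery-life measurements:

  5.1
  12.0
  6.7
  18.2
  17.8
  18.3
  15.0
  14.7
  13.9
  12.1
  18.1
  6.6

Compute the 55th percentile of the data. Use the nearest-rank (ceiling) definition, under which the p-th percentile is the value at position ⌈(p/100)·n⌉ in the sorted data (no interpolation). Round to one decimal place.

14.7

Sorted: 5.1, 6.6, 6.7, 12.0, 12.1, 13.9, 14.7, 15.0, 17.8, 18.1, 18.2, 18.3.
n = 12.
Position = ⌈55/100 · 12⌉ = ⌈6.6⌉ = 7.
The value at rank 7 is 14.7.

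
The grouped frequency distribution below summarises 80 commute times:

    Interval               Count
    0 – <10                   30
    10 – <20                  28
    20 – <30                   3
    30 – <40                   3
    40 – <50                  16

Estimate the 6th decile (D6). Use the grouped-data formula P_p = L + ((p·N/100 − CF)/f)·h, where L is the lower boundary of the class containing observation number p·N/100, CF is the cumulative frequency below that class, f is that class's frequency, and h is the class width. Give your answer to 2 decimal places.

N = 80; target position k = 60/100 · 80 = 48.
Cumulative frequencies: 30, 58, 61, 64, 80.
Observation 48 falls in the class 10 – <20.
L = 10, CF = 30, f = 28, h = 10.
P60 = 10 + ((48 − 30)/28)·10 = 10 + 6.42857 = 16.4286.

16.43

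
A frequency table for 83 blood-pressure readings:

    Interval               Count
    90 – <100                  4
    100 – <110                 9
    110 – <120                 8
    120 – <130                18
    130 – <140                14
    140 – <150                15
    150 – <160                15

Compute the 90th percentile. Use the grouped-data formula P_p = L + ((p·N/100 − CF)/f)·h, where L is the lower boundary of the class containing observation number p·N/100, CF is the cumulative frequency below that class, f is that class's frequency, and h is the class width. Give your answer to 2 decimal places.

N = 83; target position k = 90/100 · 83 = 74.7.
Cumulative frequencies: 4, 13, 21, 39, 53, 68, 83.
Observation 74.7 falls in the class 150 – <160.
L = 150, CF = 68, f = 15, h = 10.
P90 = 150 + ((74.7 − 68)/15)·10 = 150 + 4.46667 = 154.467.

154.47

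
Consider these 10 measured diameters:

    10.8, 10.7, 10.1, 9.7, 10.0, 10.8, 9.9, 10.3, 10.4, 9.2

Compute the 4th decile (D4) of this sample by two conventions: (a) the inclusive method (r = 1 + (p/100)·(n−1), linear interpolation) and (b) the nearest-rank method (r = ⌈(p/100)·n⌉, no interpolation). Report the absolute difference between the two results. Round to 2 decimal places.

Sorted: 9.2, 9.7, 9.9, 10.0, 10.1, 10.3, 10.4, 10.7, 10.8, 10.8.
n = 10.
(a) r = 4.6; between ranks 4 (10.0) and 5 (10.1): 10.06.
(b) the nearest-rank method: rank 4 → 10.
|10.06 − 10| = 0.06.

0.06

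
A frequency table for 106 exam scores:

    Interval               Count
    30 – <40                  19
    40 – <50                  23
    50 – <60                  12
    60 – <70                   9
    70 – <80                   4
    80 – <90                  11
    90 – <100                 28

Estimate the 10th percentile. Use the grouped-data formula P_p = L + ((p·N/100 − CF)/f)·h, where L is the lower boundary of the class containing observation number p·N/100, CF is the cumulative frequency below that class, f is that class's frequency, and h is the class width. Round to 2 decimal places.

N = 106; target position k = 10/100 · 106 = 10.6.
Cumulative frequencies: 19, 42, 54, 63, 67, 78, 106.
Observation 10.6 falls in the class 30 – <40.
L = 30, CF = 0, f = 19, h = 10.
P10 = 30 + ((10.6 − 0)/19)·10 = 30 + 5.57895 = 35.5789.

35.58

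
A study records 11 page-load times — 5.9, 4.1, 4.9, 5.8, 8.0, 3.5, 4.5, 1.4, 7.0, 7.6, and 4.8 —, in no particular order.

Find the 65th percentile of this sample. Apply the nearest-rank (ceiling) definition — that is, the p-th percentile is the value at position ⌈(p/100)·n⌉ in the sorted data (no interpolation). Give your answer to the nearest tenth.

Sorted: 1.4, 3.5, 4.1, 4.5, 4.8, 4.9, 5.8, 5.9, 7.0, 7.6, 8.0.
n = 11.
Position = ⌈65/100 · 11⌉ = ⌈7.15⌉ = 8.
The value at rank 8 is 5.9.

5.9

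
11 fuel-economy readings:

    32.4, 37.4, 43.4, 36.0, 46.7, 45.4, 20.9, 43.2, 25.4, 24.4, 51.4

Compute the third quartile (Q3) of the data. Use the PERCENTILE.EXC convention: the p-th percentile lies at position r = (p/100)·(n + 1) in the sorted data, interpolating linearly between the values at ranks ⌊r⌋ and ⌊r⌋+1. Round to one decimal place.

Sorted: 20.9, 24.4, 25.4, 32.4, 36.0, 37.4, 43.2, 43.4, 45.4, 46.7, 51.4.
n = 11.
r = (75/100)·(11 + 1) = 9.
r is an integer, so P75 is the value at rank 9: 45.4.

45.4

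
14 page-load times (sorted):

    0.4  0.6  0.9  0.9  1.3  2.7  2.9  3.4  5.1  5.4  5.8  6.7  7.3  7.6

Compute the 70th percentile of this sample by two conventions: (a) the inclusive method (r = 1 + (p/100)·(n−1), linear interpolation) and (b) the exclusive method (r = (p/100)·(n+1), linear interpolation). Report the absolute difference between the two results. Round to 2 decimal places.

n = 14.
(a) r = 10.1; between ranks 10 (5.4) and 11 (5.8): 5.44.
(b) r = 10.5; between ranks 10 (5.4) and 11 (5.8): 5.6.
|5.44 − 5.6| = 0.16.

0.16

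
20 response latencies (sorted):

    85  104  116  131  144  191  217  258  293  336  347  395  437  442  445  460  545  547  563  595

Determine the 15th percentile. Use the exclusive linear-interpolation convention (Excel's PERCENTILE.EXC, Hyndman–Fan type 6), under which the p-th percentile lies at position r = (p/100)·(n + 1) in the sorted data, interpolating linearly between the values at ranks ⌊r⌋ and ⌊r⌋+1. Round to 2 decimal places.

118.25

n = 20.
r = (15/100)·(20 + 1) = 3.15.
Rank 3 is 116 and rank 4 is 131.
Interpolate: 116 + 0.15·(131 − 116) = 116 + 0.15·15 = 118.25.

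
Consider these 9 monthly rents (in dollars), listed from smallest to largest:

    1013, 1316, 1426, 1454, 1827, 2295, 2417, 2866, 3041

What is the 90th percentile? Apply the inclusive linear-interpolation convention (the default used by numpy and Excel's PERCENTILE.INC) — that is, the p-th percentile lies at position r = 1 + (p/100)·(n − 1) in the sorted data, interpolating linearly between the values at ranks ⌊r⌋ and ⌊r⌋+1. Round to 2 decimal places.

2901.00

n = 9.
r = 1 + (90/100)·(9 − 1) = 1 + 7.2 = 8.2.
Rank 8 is 2866 and rank 9 is 3041.
Interpolate: 2866 + 0.2·(3041 − 2866) = 2866 + 0.2·175 = 2901.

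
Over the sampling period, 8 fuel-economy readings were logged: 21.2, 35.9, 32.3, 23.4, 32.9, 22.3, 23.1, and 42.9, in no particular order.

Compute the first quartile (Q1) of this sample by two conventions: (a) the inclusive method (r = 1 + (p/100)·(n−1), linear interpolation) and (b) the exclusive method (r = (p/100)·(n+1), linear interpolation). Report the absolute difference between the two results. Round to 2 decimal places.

Sorted: 21.2, 22.3, 23.1, 23.4, 32.3, 32.9, 35.9, 42.9.
n = 8.
(a) r = 2.75; between ranks 2 (22.3) and 3 (23.1): 22.9.
(b) r = 2.25; between ranks 2 (22.3) and 3 (23.1): 22.5.
|22.9 − 22.5| = 0.4.

0.40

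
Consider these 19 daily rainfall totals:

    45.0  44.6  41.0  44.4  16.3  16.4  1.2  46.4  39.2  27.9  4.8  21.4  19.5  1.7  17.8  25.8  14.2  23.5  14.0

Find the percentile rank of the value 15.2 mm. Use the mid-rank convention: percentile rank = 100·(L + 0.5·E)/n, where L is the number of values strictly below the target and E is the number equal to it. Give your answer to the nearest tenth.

26.3

Sorted: 1.2, 1.7, 4.8, 14.0, 14.2, 16.3, 16.4, 17.8, 19.5, 21.4, 23.5, 25.8, 27.9, 39.2, 41.0, 44.4, 44.6, 45.0, 46.4.
Count below 15.2: L = 5; count equal: E = 0; n = 19.
Percentile rank = 100·(5 + 0.5·0)/19 = 100·5/19 = 26.32.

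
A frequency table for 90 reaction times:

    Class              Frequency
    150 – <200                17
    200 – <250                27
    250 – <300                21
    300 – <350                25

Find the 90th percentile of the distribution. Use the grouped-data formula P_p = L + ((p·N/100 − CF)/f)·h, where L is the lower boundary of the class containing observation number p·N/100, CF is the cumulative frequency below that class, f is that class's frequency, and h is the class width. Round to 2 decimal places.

332.00

N = 90; target position k = 90/100 · 90 = 81.
Cumulative frequencies: 17, 44, 65, 90.
Observation 81 falls in the class 300 – <350.
L = 300, CF = 65, f = 25, h = 50.
P90 = 300 + ((81 − 65)/25)·50 = 300 + 32 = 332.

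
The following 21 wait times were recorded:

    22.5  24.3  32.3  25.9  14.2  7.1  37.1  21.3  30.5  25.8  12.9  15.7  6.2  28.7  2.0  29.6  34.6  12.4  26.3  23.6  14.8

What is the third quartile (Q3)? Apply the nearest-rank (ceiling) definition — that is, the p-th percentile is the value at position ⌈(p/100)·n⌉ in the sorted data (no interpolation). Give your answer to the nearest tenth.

28.7

Sorted: 2.0, 6.2, 7.1, 12.4, 12.9, 14.2, 14.8, 15.7, 21.3, 22.5, 23.6, 24.3, 25.8, 25.9, 26.3, 28.7, 29.6, 30.5, 32.3, 34.6, 37.1.
n = 21.
Position = ⌈75/100 · 21⌉ = ⌈15.75⌉ = 16.
The value at rank 16 is 28.7.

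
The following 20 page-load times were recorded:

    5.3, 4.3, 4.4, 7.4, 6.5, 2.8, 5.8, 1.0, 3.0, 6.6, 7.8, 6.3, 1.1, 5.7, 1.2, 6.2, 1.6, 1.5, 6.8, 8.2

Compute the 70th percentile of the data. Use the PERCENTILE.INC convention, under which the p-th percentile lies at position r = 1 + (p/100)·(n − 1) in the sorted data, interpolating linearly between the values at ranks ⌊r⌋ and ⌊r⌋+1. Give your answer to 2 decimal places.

Sorted: 1.0, 1.1, 1.2, 1.5, 1.6, 2.8, 3.0, 4.3, 4.4, 5.3, 5.7, 5.8, 6.2, 6.3, 6.5, 6.6, 6.8, 7.4, 7.8, 8.2.
n = 20.
r = 1 + (70/100)·(20 − 1) = 1 + 13.3 = 14.3.
Rank 14 is 6.3 and rank 15 is 6.5.
Interpolate: 6.3 + 0.3·(6.5 − 6.3) = 6.3 + 0.3·0.2 = 6.36.

6.36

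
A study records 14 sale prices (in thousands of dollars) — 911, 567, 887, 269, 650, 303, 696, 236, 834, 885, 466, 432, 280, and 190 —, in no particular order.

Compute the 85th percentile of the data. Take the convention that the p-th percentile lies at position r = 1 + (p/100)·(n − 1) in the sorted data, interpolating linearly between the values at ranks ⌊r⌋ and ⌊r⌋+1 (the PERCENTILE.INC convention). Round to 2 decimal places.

885.10

Sorted: 190, 236, 269, 280, 303, 432, 466, 567, 650, 696, 834, 885, 887, 911.
n = 14.
r = 1 + (85/100)·(14 − 1) = 1 + 11.05 = 12.05.
Rank 12 is 885 and rank 13 is 887.
Interpolate: 885 + 0.05·(887 − 885) = 885 + 0.05·2 = 885.1.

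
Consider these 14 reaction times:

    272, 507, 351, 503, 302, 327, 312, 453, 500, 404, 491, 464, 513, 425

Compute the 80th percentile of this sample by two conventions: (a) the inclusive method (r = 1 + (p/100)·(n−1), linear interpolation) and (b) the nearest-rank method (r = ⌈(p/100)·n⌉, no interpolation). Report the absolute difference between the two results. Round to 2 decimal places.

1.80

Sorted: 272, 302, 312, 327, 351, 404, 425, 453, 464, 491, 500, 503, 507, 513.
n = 14.
(a) r = 11.4; between ranks 11 (500) and 12 (503): 501.2.
(b) the nearest-rank method: rank 12 → 503.
|501.2 − 503| = 1.8.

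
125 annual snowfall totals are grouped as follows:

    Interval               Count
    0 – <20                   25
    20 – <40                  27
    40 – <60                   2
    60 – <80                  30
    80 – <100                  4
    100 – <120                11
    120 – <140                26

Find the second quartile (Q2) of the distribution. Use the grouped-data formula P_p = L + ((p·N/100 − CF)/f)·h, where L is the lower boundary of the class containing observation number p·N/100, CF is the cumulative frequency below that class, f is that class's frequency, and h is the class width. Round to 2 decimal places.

N = 125; target position k = 50/100 · 125 = 62.5.
Cumulative frequencies: 25, 52, 54, 84, 88, 99, 125.
Observation 62.5 falls in the class 60 – <80.
L = 60, CF = 54, f = 30, h = 20.
P50 = 60 + ((62.5 − 54)/30)·20 = 60 + 5.66667 = 65.6667.

65.67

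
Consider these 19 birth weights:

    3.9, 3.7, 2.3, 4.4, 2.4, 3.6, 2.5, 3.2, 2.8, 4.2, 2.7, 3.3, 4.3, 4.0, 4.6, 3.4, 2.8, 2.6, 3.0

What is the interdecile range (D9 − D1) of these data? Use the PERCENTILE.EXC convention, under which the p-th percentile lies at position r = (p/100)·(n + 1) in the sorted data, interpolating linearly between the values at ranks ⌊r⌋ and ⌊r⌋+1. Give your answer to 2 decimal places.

2.00

Sorted: 2.3, 2.4, 2.5, 2.6, 2.7, 2.8, 2.8, 3.0, 3.2, 3.3, 3.4, 3.6, 3.7, 3.9, 4.0, 4.2, 4.3, 4.4, 4.6.
n = 19.
P10: r = 2 (integer) → 2.4.
P90: r = 18 (integer) → 4.4.
Difference: 4.4 − 2.4 = 2.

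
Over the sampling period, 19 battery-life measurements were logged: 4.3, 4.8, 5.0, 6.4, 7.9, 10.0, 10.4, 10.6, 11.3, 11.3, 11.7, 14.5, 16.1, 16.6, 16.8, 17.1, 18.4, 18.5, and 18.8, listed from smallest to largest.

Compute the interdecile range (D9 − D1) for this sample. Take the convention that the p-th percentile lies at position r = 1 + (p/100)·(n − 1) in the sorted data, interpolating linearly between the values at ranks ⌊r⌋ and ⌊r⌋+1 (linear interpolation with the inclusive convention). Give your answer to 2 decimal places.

n = 19.
P10: r = 2.8; ranks 2–3 are 4.8, 5.0; interpolating gives 4.96.
P90: r = 17.2; ranks 17–18 are 18.4, 18.5; interpolating gives 18.42.
Difference: 18.42 − 4.96 = 13.46.

13.46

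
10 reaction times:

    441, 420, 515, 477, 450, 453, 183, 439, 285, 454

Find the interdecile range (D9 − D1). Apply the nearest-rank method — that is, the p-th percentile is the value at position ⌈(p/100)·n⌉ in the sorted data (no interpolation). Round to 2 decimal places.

Sorted: 183, 285, 420, 439, 441, 450, 453, 454, 477, 515.
n = 10.
P10: rank ⌈10/100·10⌉ = 1 → 183.
P90: rank ⌈90/100·10⌉ = 9 → 477.
Difference: 477 − 183 = 294.

294.00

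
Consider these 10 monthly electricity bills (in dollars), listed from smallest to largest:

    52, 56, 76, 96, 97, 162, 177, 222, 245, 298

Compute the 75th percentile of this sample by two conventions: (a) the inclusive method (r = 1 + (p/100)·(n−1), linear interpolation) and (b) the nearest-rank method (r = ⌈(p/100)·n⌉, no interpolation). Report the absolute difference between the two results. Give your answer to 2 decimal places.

11.25

n = 10.
(a) r = 7.75; between ranks 7 (177) and 8 (222): 210.75.
(b) the nearest-rank method: rank 8 → 222.
|210.75 − 222| = 11.25.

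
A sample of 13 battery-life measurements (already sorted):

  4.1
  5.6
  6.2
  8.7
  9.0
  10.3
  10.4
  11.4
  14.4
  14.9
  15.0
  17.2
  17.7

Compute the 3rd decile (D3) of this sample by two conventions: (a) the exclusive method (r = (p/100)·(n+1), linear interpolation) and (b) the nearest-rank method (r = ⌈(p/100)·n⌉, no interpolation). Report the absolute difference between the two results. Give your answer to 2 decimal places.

n = 13.
(a) r = 4.2; between ranks 4 (8.7) and 5 (9.0): 8.76.
(b) the nearest-rank method: rank 4 → 8.7.
|8.76 − 8.7| = 0.06.

0.06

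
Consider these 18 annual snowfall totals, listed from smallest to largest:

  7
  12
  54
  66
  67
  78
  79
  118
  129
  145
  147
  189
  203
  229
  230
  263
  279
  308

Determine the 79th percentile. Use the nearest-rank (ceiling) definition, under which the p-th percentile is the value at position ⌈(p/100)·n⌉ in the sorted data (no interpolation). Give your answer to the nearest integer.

n = 18.
Position = ⌈79/100 · 18⌉ = ⌈14.22⌉ = 15.
The value at rank 15 is 230.

230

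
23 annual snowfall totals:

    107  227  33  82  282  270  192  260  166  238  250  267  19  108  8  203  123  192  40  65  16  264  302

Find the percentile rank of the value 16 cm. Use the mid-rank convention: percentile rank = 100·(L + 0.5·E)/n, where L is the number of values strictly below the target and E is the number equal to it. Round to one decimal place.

Sorted: 8, 16, 19, 33, 40, 65, 82, 107, 108, 123, 166, 192, 192, 203, 227, 238, 250, 260, 264, 267, 270, 282, 302.
Count below 16: L = 1; count equal: E = 1; n = 23.
Percentile rank = 100·(1 + 0.5·1)/23 = 100·1.5/23 = 6.522.

6.5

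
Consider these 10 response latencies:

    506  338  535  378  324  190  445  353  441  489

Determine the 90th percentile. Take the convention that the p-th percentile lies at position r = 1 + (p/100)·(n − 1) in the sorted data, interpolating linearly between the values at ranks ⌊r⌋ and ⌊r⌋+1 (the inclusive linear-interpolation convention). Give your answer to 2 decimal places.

508.90

Sorted: 190, 324, 338, 353, 378, 441, 445, 489, 506, 535.
n = 10.
r = 1 + (90/100)·(10 − 1) = 1 + 8.1 = 9.1.
Rank 9 is 506 and rank 10 is 535.
Interpolate: 506 + 0.1·(535 − 506) = 506 + 0.1·29 = 508.9.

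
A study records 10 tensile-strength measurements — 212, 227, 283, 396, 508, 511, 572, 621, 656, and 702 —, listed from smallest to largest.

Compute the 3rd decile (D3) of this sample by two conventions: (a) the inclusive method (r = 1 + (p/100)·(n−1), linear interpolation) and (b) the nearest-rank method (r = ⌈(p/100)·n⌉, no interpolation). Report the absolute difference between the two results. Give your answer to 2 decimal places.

79.10

n = 10.
(a) r = 3.7; between ranks 3 (283) and 4 (396): 362.1.
(b) the nearest-rank method: rank 3 → 283.
|362.1 − 283| = 79.1.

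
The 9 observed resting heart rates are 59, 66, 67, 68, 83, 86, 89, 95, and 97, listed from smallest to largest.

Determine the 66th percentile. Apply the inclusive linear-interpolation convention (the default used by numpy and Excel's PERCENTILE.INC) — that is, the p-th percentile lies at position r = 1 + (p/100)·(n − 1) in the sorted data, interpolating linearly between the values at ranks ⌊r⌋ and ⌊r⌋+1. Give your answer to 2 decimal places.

86.84

n = 9.
r = 1 + (66/100)·(9 − 1) = 1 + 5.28 = 6.28.
Rank 6 is 86 and rank 7 is 89.
Interpolate: 86 + 0.28·(89 − 86) = 86 + 0.28·3 = 86.84.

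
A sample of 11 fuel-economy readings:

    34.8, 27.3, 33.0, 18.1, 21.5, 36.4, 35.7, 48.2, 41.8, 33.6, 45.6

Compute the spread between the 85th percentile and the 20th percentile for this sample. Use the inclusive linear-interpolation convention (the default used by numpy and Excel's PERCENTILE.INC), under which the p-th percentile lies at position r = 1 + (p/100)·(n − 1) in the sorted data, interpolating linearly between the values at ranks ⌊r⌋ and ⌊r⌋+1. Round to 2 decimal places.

16.40

Sorted: 18.1, 21.5, 27.3, 33.0, 33.6, 34.8, 35.7, 36.4, 41.8, 45.6, 48.2.
n = 11.
P20: r = 3 (integer) → 27.3.
P85: r = 9.5; ranks 9–10 are 41.8, 45.6; interpolating gives 43.7.
Difference: 43.7 − 27.3 = 16.4.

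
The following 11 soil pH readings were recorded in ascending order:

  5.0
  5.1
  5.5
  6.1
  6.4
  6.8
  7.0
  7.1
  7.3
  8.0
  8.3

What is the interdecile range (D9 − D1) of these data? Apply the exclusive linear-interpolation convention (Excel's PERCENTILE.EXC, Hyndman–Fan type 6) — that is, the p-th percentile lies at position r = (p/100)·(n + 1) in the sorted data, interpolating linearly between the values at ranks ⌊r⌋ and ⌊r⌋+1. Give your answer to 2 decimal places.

n = 11.
P10: r = 1.2; ranks 1–2 are 5.0, 5.1; interpolating gives 5.02.
P90: r = 10.8; ranks 10–11 are 8.0, 8.3; interpolating gives 8.24.
Difference: 8.24 − 5.02 = 3.22.

3.22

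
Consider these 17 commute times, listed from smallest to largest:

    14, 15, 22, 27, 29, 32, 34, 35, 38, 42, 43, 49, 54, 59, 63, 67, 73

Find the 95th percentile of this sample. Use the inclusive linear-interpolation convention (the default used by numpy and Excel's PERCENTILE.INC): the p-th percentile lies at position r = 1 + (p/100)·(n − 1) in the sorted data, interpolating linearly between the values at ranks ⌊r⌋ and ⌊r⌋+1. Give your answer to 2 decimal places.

68.20

n = 17.
r = 1 + (95/100)·(17 − 1) = 1 + 15.2 = 16.2.
Rank 16 is 67 and rank 17 is 73.
Interpolate: 67 + 0.2·(73 − 67) = 67 + 0.2·6 = 68.2.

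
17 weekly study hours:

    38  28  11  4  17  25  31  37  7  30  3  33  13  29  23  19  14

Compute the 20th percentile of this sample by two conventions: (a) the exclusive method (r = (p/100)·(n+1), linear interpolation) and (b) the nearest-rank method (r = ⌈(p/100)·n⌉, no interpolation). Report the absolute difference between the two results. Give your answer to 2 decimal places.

Sorted: 3, 4, 7, 11, 13, 14, 17, 19, 23, 25, 28, 29, 30, 31, 33, 37, 38.
n = 17.
(a) r = 3.6; between ranks 3 (7) and 4 (11): 9.4.
(b) the nearest-rank method: rank 4 → 11.
|9.4 − 11| = 1.6.

1.60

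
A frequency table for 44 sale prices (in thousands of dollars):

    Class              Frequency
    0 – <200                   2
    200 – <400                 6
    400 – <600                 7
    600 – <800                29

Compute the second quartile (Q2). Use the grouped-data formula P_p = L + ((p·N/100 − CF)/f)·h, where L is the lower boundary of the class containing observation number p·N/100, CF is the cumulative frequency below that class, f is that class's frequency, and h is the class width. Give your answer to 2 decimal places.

648.28

N = 44; target position k = 50/100 · 44 = 22.
Cumulative frequencies: 2, 8, 15, 44.
Observation 22 falls in the class 600 – <800.
L = 600, CF = 15, f = 29, h = 200.
P50 = 600 + ((22 − 15)/29)·200 = 600 + 48.2759 = 648.276.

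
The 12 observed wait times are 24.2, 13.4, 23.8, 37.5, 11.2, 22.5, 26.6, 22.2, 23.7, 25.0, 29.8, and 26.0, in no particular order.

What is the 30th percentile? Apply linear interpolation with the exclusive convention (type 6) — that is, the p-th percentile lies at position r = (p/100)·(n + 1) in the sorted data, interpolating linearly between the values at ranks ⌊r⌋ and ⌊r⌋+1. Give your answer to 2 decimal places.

22.47

Sorted: 11.2, 13.4, 22.2, 22.5, 23.7, 23.8, 24.2, 25.0, 26.0, 26.6, 29.8, 37.5.
n = 12.
r = (30/100)·(12 + 1) = 3.9.
Rank 3 is 22.2 and rank 4 is 22.5.
Interpolate: 22.2 + 0.9·(22.5 − 22.2) = 22.2 + 0.9·0.3 = 22.47.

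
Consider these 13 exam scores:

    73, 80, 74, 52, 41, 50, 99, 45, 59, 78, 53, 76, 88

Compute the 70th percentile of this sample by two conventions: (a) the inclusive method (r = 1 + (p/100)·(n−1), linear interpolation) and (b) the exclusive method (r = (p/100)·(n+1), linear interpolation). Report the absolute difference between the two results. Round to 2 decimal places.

Sorted: 41, 45, 50, 52, 53, 59, 73, 74, 76, 78, 80, 88, 99.
n = 13.
(a) r = 9.4; between ranks 9 (76) and 10 (78): 76.8.
(b) r = 9.8; between ranks 9 (76) and 10 (78): 77.6.
|76.8 − 77.6| = 0.8.

0.80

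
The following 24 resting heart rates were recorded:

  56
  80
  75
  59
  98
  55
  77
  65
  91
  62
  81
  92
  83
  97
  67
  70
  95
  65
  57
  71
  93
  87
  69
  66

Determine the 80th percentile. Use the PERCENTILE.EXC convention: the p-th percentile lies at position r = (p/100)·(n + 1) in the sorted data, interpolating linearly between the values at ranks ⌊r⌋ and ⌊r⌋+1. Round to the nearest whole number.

Sorted: 55, 56, 57, 59, 62, 65, 65, 66, 67, 69, 70, 71, 75, 77, 80, 81, 83, 87, 91, 92, 93, 95, 97, 98.
n = 24.
r = (80/100)·(24 + 1) = 20.
r is an integer, so P80 is the value at rank 20: 92.

92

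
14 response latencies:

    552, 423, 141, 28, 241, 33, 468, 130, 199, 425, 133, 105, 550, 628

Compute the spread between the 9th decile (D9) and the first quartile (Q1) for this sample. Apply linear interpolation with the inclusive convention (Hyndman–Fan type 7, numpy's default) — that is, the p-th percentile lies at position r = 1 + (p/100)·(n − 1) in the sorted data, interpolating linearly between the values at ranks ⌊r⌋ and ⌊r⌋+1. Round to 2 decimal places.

Sorted: 28, 33, 105, 130, 133, 141, 199, 241, 423, 425, 468, 550, 552, 628.
n = 14.
P25: r = 4.25; ranks 4–5 are 130, 133; interpolating gives 130.75.
P90: r = 12.7; ranks 12–13 are 550, 552; interpolating gives 551.4.
Difference: 551.4 − 130.75 = 420.65.

420.65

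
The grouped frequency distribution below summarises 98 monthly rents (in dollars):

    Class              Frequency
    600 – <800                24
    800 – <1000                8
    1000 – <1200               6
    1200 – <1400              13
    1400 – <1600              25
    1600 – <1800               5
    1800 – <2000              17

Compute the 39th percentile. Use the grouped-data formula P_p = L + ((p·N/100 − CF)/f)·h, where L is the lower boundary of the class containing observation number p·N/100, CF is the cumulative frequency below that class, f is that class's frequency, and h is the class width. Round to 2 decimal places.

N = 98; target position k = 39/100 · 98 = 38.22.
Cumulative frequencies: 24, 32, 38, 51, 76, 81, 98.
Observation 38.22 falls in the class 1200 – <1400.
L = 1200, CF = 38, f = 13, h = 200.
P39 = 1200 + ((38.22 − 38)/13)·200 = 1200 + 3.38462 = 1203.38.

1203.38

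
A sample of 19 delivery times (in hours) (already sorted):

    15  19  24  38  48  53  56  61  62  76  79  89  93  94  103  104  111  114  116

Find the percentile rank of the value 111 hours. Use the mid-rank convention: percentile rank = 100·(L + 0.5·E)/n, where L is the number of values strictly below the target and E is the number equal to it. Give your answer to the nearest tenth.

86.8

Count below 111: L = 16; count equal: E = 1; n = 19.
Percentile rank = 100·(16 + 0.5·1)/19 = 100·16.5/19 = 86.84.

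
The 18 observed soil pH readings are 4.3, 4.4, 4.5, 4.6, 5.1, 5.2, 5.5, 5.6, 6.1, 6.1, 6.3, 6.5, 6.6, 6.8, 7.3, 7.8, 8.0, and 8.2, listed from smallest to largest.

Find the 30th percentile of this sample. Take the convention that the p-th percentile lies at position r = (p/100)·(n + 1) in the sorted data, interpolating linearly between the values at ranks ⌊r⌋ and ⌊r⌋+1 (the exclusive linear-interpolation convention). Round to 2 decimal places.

5.17

n = 18.
r = (30/100)·(18 + 1) = 5.7.
Rank 5 is 5.1 and rank 6 is 5.2.
Interpolate: 5.1 + 0.7·(5.2 − 5.1) = 5.1 + 0.7·0.1 = 5.17.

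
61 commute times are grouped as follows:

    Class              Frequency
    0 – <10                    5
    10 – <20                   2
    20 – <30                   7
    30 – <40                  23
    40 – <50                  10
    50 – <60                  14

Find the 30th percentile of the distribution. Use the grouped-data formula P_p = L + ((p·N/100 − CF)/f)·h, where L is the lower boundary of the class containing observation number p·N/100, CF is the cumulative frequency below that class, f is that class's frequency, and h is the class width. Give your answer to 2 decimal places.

N = 61; target position k = 30/100 · 61 = 18.3.
Cumulative frequencies: 5, 7, 14, 37, 47, 61.
Observation 18.3 falls in the class 30 – <40.
L = 30, CF = 14, f = 23, h = 10.
P30 = 30 + ((18.3 − 14)/23)·10 = 30 + 1.86957 = 31.8696.

31.87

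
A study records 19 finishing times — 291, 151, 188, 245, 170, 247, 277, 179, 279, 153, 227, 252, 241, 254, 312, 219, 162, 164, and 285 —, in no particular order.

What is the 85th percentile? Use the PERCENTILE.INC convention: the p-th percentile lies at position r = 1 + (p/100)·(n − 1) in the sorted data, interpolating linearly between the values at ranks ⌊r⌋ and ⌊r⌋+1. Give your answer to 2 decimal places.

Sorted: 151, 153, 162, 164, 170, 179, 188, 219, 227, 241, 245, 247, 252, 254, 277, 279, 285, 291, 312.
n = 19.
r = 1 + (85/100)·(19 − 1) = 1 + 15.3 = 16.3.
Rank 16 is 279 and rank 17 is 285.
Interpolate: 279 + 0.3·(285 − 279) = 279 + 0.3·6 = 280.8.

280.80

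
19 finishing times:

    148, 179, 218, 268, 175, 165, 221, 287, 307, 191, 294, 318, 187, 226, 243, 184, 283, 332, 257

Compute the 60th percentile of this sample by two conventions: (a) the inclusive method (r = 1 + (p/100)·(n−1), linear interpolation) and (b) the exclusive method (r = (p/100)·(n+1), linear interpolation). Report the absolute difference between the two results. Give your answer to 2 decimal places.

2.80

Sorted: 148, 165, 175, 179, 184, 187, 191, 218, 221, 226, 243, 257, 268, 283, 287, 294, 307, 318, 332.
n = 19.
(a) r = 11.8; between ranks 11 (243) and 12 (257): 254.2.
(b) r = 12 → value at rank 12 = 257.
|254.2 − 257| = 2.8.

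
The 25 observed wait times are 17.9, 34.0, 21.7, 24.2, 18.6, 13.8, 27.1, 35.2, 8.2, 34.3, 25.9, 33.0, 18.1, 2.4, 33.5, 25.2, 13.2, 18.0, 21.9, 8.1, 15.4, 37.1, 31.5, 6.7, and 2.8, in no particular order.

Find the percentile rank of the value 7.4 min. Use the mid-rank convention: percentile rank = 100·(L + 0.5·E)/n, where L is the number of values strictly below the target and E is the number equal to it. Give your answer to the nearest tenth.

Sorted: 2.4, 2.8, 6.7, 8.1, 8.2, 13.2, 13.8, 15.4, 17.9, 18.0, 18.1, 18.6, 21.7, 21.9, 24.2, 25.2, 25.9, 27.1, 31.5, 33.0, 33.5, 34.0, 34.3, 35.2, 37.1.
Count below 7.4: L = 3; count equal: E = 0; n = 25.
Percentile rank = 100·(3 + 0.5·0)/25 = 100·3/25 = 12.

12.0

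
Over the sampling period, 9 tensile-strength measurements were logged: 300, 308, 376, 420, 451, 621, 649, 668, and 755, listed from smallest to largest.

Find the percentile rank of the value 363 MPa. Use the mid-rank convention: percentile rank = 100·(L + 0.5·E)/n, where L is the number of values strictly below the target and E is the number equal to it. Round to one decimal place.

Count below 363: L = 2; count equal: E = 0; n = 9.
Percentile rank = 100·(2 + 0.5·0)/9 = 100·2/9 = 22.22.

22.2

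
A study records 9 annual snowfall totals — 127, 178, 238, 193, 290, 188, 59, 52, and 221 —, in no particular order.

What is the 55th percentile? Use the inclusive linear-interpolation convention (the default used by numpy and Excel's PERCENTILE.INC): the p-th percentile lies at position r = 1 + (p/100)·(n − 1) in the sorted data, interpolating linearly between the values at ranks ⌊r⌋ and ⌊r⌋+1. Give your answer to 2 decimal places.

190.00

Sorted: 52, 59, 127, 178, 188, 193, 221, 238, 290.
n = 9.
r = 1 + (55/100)·(9 − 1) = 1 + 4.4 = 5.4.
Rank 5 is 188 and rank 6 is 193.
Interpolate: 188 + 0.4·(193 − 188) = 188 + 0.4·5 = 190.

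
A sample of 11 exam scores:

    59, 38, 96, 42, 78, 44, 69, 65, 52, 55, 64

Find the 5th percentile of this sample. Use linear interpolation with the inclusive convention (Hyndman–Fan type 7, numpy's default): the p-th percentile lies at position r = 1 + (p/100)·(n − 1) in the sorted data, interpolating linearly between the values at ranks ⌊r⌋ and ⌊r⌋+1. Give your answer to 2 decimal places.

40.00

Sorted: 38, 42, 44, 52, 55, 59, 64, 65, 69, 78, 96.
n = 11.
r = 1 + (5/100)·(11 − 1) = 1 + 0.5 = 1.5.
Rank 1 is 38 and rank 2 is 42.
Interpolate: 38 + 0.5·(42 − 38) = 38 + 0.5·4 = 40.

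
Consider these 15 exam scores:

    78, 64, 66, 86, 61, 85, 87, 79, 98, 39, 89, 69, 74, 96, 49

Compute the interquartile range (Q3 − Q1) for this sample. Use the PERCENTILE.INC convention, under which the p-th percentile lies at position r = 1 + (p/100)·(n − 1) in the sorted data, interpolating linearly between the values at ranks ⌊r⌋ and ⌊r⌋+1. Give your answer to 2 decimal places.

Sorted: 39, 49, 61, 64, 66, 69, 74, 78, 79, 85, 86, 87, 89, 96, 98.
n = 15.
P25: r = 4.5; ranks 4–5 are 64, 66; interpolating gives 65.
P75: r = 11.5; ranks 11–12 are 86, 87; interpolating gives 86.5.
Difference: 86.5 − 65 = 21.5.

21.50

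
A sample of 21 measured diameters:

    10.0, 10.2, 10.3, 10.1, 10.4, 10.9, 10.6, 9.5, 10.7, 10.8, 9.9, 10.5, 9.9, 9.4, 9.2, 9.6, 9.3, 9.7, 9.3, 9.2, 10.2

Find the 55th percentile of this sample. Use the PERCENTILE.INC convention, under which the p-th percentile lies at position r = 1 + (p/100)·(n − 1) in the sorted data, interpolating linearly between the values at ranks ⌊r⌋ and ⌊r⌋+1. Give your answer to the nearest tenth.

Sorted: 9.2, 9.2, 9.3, 9.3, 9.4, 9.5, 9.6, 9.7, 9.9, 9.9, 10.0, 10.1, 10.2, 10.2, 10.3, 10.4, 10.5, 10.6, 10.7, 10.8, 10.9.
n = 21.
r = 1 + (55/100)·(21 − 1) = 1 + 11 = 12.
r is an integer, so P55 is the value at rank 12: 10.1.

10.1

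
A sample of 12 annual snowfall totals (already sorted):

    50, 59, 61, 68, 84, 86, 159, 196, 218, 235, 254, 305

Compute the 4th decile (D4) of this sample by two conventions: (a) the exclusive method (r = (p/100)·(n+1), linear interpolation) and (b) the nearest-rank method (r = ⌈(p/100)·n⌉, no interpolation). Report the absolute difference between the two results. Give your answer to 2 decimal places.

0.40

n = 12.
(a) r = 5.2; between ranks 5 (84) and 6 (86): 84.4.
(b) the nearest-rank method: rank 5 → 84.
|84.4 − 84| = 0.4.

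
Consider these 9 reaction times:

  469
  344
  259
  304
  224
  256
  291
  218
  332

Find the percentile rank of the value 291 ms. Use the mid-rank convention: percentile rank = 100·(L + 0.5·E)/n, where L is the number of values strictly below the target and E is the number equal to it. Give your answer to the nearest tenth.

Sorted: 218, 224, 256, 259, 291, 304, 332, 344, 469.
Count below 291: L = 4; count equal: E = 1; n = 9.
Percentile rank = 100·(4 + 0.5·1)/9 = 100·4.5/9 = 50.

50.0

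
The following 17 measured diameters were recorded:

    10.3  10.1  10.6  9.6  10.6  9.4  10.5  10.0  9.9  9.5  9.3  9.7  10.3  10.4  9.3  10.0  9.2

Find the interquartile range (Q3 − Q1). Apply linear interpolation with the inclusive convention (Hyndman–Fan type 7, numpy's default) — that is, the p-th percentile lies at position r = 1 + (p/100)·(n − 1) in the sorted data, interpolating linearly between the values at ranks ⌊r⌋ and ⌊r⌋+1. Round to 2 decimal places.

0.80

Sorted: 9.2, 9.3, 9.3, 9.4, 9.5, 9.6, 9.7, 9.9, 10.0, 10.0, 10.1, 10.3, 10.3, 10.4, 10.5, 10.6, 10.6.
n = 17.
P25: r = 5 (integer) → 9.5.
P75: r = 13 (integer) → 10.3.
Difference: 10.3 − 9.5 = 0.8.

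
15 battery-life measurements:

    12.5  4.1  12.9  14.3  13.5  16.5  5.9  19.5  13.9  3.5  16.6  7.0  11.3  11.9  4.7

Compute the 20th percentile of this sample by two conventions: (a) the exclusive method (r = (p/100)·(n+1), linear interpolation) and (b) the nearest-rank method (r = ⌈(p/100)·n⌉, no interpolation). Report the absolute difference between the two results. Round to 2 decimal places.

Sorted: 3.5, 4.1, 4.7, 5.9, 7.0, 11.3, 11.9, 12.5, 12.9, 13.5, 13.9, 14.3, 16.5, 16.6, 19.5.
n = 15.
(a) r = 3.2; between ranks 3 (4.7) and 4 (5.9): 4.94.
(b) the nearest-rank method: rank 3 → 4.7.
|4.94 − 4.7| = 0.24.

0.24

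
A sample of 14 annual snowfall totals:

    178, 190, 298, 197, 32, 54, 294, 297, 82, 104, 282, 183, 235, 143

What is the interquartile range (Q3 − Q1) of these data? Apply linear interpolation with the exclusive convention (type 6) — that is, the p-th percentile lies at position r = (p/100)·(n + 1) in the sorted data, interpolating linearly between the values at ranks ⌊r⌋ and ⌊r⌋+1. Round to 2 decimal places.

Sorted: 32, 54, 82, 104, 143, 178, 183, 190, 197, 235, 282, 294, 297, 298.
n = 14.
P25: r = 3.75; ranks 3–4 are 82, 104; interpolating gives 98.5.
P75: r = 11.25; ranks 11–12 are 282, 294; interpolating gives 285.
Difference: 285 − 98.5 = 186.5.

186.50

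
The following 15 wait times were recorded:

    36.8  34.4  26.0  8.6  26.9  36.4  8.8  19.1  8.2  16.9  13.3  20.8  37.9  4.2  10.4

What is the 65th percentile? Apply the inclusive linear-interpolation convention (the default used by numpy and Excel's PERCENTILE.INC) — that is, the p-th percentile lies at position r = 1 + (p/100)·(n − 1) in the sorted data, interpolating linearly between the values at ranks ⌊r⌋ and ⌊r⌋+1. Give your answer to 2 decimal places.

Sorted: 4.2, 8.2, 8.6, 8.8, 10.4, 13.3, 16.9, 19.1, 20.8, 26.0, 26.9, 34.4, 36.4, 36.8, 37.9.
n = 15.
r = 1 + (65/100)·(15 − 1) = 1 + 9.1 = 10.1.
Rank 10 is 26.0 and rank 11 is 26.9.
Interpolate: 26.0 + 0.1·(26.9 − 26.0) = 26.0 + 0.1·0.9 = 26.09.

26.09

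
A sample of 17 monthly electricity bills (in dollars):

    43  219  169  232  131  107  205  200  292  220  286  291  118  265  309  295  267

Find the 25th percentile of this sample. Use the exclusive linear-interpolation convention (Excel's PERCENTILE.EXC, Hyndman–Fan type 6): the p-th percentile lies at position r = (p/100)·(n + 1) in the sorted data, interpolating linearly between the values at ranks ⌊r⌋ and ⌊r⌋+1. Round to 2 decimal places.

Sorted: 43, 107, 118, 131, 169, 200, 205, 219, 220, 232, 265, 267, 286, 291, 292, 295, 309.
n = 17.
r = (25/100)·(17 + 1) = 4.5.
Rank 4 is 131 and rank 5 is 169.
Interpolate: 131 + 0.5·(169 − 131) = 131 + 0.5·38 = 150.

150.00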